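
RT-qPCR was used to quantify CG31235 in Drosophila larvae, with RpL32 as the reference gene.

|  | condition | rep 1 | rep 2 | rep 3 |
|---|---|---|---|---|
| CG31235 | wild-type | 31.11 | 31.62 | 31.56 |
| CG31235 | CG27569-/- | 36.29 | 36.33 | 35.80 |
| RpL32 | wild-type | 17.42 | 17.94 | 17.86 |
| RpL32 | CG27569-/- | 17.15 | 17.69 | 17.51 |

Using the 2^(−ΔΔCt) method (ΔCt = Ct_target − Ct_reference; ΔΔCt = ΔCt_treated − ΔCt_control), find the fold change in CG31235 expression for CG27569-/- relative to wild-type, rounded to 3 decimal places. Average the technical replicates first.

0.031

Mean Ct: CG31235 wild-type 31.430; CG31235 CG27569-/- 36.140; RpL32 wild-type 17.740; RpL32 CG27569-/- 17.450
ΔCt(wild-type) = 31.430 − 17.740 = 13.690
ΔCt(CG27569-/-) = 36.140 − 17.450 = 18.690
ΔΔCt = 18.690 − 13.690 = 5.000
Fold change = 2^(−5.000) = 0.0313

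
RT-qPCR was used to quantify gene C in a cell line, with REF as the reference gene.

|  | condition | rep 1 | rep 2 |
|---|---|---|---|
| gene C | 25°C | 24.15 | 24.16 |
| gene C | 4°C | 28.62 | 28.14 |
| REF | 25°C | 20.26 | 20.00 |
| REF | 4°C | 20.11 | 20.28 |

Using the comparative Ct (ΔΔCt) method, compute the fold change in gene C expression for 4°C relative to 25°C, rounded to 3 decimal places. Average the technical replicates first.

0.056

Mean Ct: gene C 25°C 24.155; gene C 4°C 28.380; REF 25°C 20.130; REF 4°C 20.195
ΔCt(25°C) = 24.155 − 20.130 = 4.025
ΔCt(4°C) = 28.380 − 20.195 = 8.185
ΔΔCt = 8.185 − 4.025 = 4.160
Fold change = 2^(−4.160) = 0.0559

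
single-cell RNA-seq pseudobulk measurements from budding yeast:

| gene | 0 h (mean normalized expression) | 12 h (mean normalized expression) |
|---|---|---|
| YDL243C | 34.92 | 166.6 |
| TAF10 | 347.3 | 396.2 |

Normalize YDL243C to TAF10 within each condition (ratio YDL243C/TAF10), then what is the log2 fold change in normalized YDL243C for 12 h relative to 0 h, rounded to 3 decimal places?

YDL243C/TAF10 (0 h) = 34.92 / 347.3 = 0.10055
YDL243C/TAF10 (12 h) = 166.6 / 396.2 = 0.42049
Fold change = 0.42049 / 0.10055 = 4.1821
log2(4.1821) = 2.0642

2.064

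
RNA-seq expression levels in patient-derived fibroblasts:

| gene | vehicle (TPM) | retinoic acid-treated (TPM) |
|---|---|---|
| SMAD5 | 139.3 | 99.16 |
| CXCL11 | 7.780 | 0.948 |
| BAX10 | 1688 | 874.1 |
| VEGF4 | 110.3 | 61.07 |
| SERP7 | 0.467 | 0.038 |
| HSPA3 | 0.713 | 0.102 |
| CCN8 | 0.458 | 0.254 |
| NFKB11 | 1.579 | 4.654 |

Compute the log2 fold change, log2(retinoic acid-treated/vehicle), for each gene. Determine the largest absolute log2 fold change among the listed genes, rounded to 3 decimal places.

3.619

log2(99.16/139.3) = -0.490  (SMAD5)
log2(0.948/7.780) = -3.037  (CXCL11)
log2(874.1/1688) = -0.949  (BAX10)
log2(61.07/110.3) = -0.853  (VEGF4)
log2(0.038/0.467) = -3.619  (SERP7)
log2(0.102/0.713) = -2.805  (HSPA3)
log2(0.254/0.458) = -0.851  (CCN8)
log2(4.654/1.579) = 1.559  (NFKB11)
The largest magnitude belongs to SERP7.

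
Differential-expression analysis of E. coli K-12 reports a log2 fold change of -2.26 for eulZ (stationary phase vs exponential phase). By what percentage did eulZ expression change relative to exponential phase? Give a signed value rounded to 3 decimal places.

-79.123%

Fold change = 2^(-2.26) = 0.2088
Percent change = (FC − 1) × 100% = (0.2088 − 1) × 100 = -79.123%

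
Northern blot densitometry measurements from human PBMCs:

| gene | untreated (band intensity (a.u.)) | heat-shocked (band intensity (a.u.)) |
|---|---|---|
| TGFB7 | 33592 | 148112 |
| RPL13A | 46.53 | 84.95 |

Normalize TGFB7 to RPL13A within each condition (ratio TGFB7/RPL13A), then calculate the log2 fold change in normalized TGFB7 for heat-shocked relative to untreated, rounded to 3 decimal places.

TGFB7/RPL13A (untreated) = 33592 / 46.53 = 721.94
TGFB7/RPL13A (heat-shocked) = 148112 / 84.95 = 1743.5
Fold change = 1743.5 / 721.94 = 2.4150
log2(2.4150) = 1.2720

1.272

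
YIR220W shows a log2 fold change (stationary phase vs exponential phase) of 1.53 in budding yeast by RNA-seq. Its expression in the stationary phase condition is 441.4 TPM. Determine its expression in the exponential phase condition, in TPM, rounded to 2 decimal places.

152.85

Fold change = 2^(1.53) = 2.8879
exponential phase expression = 441.4 / 2.8879 = 152.85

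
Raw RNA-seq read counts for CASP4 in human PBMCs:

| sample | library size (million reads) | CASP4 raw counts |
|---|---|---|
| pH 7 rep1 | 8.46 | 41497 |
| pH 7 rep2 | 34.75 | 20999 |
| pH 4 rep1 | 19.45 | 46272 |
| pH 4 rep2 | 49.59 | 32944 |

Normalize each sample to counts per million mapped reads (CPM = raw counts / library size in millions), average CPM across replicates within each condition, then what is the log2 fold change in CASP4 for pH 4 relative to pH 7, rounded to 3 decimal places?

CPM(pH 7 rep1) = 41497 / 8.46 = 4905.0827
CPM(pH 7 rep2) = 20999 / 34.75 = 604.2878
CPM(pH 4 rep1) = 46272 / 19.45 = 2379.0231
CPM(pH 4 rep2) = 32944 / 49.59 = 664.3275
mean CPM(pH 7) = 2754.6853; mean CPM(pH 4) = 1521.6753
Fold change = 1521.6753 / 2754.6853 = 0.55240
log2(0.55240) = -0.8562

-0.856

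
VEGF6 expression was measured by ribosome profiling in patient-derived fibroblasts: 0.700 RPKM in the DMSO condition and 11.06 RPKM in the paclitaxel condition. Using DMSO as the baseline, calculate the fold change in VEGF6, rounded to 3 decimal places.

15.800

Fold change = 11.06 / 0.700 = 15.8000
VEGF6 is upregulated.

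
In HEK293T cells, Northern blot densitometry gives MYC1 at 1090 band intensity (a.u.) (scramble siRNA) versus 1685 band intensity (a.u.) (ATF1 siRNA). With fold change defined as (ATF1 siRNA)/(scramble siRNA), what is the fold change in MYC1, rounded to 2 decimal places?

1.55

Fold change = 1685 / 1090 = 1.546
MYC1 is upregulated.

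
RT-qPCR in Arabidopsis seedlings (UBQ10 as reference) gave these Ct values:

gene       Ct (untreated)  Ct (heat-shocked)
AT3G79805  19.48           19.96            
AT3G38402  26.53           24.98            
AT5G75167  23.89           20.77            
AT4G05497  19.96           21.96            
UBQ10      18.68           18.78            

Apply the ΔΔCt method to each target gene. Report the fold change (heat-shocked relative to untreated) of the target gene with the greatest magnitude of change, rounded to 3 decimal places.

9.318

AT3G79805: ΔΔCt = (19.96−18.78) − (19.48−18.68) = 1.18 − 0.80 = 0.38; fold change = 2^-0.38 = 0.768
AT3G38402: ΔΔCt = (24.98−18.78) − (26.53−18.68) = 6.20 − 7.85 = -1.65; fold change = 2^1.65 = 3.138
AT5G75167: ΔΔCt = (20.77−18.78) − (23.89−18.68) = 1.99 − 5.21 = -3.22; fold change = 2^3.22 = 9.318
AT4G05497: ΔΔCt = (21.96−18.78) − (19.96−18.68) = 3.18 − 1.28 = 1.90; fold change = 2^-1.90 = 0.268
AT5G75167 has the largest |ΔΔCt| = 3.22.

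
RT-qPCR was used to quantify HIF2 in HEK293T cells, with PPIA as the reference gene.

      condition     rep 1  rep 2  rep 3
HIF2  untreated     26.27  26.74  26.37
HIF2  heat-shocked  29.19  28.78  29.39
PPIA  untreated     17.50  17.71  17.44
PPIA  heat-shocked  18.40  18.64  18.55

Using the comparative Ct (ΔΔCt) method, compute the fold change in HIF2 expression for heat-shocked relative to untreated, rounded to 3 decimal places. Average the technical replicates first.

Mean Ct: HIF2 untreated 26.460; HIF2 heat-shocked 29.120; PPIA untreated 17.550; PPIA heat-shocked 18.530
ΔCt(untreated) = 26.460 − 17.550 = 8.910
ΔCt(heat-shocked) = 29.120 − 18.530 = 10.590
ΔΔCt = 10.590 − 8.910 = 1.680
Fold change = 2^(−1.680) = 0.3121

0.312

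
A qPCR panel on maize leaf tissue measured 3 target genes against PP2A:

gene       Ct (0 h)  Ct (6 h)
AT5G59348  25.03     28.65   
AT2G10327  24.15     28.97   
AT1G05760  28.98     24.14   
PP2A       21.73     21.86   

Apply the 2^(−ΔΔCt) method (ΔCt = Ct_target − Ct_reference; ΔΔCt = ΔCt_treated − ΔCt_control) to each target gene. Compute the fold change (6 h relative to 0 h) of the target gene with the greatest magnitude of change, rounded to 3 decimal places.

AT5G59348: ΔΔCt = (28.65−21.86) − (25.03−21.73) = 6.79 − 3.30 = 3.49; fold change = 2^-3.49 = 0.089
AT2G10327: ΔΔCt = (28.97−21.86) − (24.15−21.73) = 7.11 − 2.42 = 4.69; fold change = 2^-4.69 = 0.039
AT1G05760: ΔΔCt = (24.14−21.86) − (28.98−21.73) = 2.28 − 7.25 = -4.97; fold change = 2^4.97 = 31.341
AT1G05760 has the largest |ΔΔCt| = 4.97.

31.341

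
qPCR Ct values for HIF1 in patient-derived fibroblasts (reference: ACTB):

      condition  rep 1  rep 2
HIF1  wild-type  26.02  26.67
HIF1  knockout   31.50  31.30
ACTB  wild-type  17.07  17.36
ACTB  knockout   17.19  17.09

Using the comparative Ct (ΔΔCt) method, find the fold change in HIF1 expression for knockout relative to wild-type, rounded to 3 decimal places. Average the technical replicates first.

Mean Ct: HIF1 wild-type 26.345; HIF1 knockout 31.400; ACTB wild-type 17.215; ACTB knockout 17.140
ΔCt(wild-type) = 26.345 − 17.215 = 9.130
ΔCt(knockout) = 31.400 − 17.140 = 14.260
ΔΔCt = 14.260 − 9.130 = 5.130
Fold change = 2^(−5.130) = 0.0286

0.029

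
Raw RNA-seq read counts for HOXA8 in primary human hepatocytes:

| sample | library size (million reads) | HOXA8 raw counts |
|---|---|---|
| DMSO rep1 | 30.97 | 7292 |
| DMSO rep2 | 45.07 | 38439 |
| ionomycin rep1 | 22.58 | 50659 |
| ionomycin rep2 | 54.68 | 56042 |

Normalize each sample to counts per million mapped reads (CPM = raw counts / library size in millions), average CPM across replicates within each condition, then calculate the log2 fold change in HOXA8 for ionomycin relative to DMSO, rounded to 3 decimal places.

CPM(DMSO rep1) = 7292 / 30.97 = 235.4537
CPM(DMSO rep2) = 38439 / 45.07 = 852.8733
CPM(ionomycin rep1) = 50659 / 22.58 = 2243.5341
CPM(ionomycin rep2) = 56042 / 54.68 = 1024.9086
mean CPM(DMSO) = 544.1635; mean CPM(ionomycin) = 1634.2213
Fold change = 1634.2213 / 544.1635 = 3.00318
log2(3.00318) = 1.5865

1.586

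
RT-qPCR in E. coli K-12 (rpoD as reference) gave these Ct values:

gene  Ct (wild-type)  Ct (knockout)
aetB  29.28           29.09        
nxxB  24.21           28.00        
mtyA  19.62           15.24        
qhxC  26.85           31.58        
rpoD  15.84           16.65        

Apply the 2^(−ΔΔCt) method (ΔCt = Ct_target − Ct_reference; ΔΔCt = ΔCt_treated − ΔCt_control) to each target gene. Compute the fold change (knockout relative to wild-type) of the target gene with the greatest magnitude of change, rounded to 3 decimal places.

36.504

aetB: ΔΔCt = (29.09−16.65) − (29.28−15.84) = 12.44 − 13.44 = -1.00; fold change = 2^1.00 = 2.000
nxxB: ΔΔCt = (28.00−16.65) − (24.21−15.84) = 11.35 − 8.37 = 2.98; fold change = 2^-2.98 = 0.127
mtyA: ΔΔCt = (15.24−16.65) − (19.62−15.84) = -1.41 − 3.78 = -5.19; fold change = 2^5.19 = 36.504
qhxC: ΔΔCt = (31.58−16.65) − (26.85−15.84) = 14.93 − 11.01 = 3.92; fold change = 2^-3.92 = 0.066
mtyA has the largest |ΔΔCt| = 5.19.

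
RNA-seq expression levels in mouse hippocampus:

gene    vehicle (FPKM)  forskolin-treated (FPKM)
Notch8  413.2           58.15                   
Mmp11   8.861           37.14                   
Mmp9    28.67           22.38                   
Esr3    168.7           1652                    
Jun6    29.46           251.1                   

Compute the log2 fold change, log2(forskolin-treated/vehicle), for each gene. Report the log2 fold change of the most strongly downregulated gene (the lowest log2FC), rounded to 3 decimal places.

log2(58.15/413.2) = -2.829  (Notch8)
log2(37.14/8.861) = 2.067  (Mmp11)
log2(22.38/28.67) = -0.357  (Mmp9)
log2(1652/168.7) = 3.292  (Esr3)
log2(251.1/29.46) = 3.091  (Jun6)
Notch8 is most strongly downregulated.

-2.829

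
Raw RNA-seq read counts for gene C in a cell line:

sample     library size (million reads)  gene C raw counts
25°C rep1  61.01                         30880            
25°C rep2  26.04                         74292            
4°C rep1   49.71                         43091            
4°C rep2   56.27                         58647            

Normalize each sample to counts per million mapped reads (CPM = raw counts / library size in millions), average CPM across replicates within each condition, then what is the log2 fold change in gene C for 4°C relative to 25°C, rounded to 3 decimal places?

-0.815

CPM(25°C rep1) = 30880 / 61.01 = 506.1465
CPM(25°C rep2) = 74292 / 26.04 = 2852.9954
CPM(4°C rep1) = 43091 / 49.71 = 866.8477
CPM(4°C rep2) = 58647 / 56.27 = 1042.2428
mean CPM(25°C) = 1679.5710; mean CPM(4°C) = 954.5452
Fold change = 954.5452 / 1679.5710 = 0.56833
log2(0.56833) = -0.8152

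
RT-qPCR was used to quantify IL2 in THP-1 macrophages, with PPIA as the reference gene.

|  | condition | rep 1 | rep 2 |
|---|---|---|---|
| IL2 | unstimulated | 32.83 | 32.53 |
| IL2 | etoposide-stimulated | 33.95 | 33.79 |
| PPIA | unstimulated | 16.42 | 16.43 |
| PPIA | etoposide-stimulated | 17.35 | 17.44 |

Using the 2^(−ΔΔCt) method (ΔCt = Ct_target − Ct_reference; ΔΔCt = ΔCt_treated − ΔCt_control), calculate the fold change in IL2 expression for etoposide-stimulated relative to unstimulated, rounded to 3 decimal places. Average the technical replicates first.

Mean Ct: IL2 unstimulated 32.680; IL2 etoposide-stimulated 33.870; PPIA unstimulated 16.425; PPIA etoposide-stimulated 17.395
ΔCt(unstimulated) = 32.680 − 16.425 = 16.255
ΔCt(etoposide-stimulated) = 33.870 − 17.395 = 16.475
ΔΔCt = 16.475 − 16.255 = 0.220
Fold change = 2^(−0.220) = 0.8586

0.859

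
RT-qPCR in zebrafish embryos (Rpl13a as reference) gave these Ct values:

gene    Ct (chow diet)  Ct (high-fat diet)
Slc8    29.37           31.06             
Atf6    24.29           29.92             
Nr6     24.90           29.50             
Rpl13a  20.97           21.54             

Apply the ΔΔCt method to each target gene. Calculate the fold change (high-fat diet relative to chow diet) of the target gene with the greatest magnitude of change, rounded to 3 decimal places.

0.030

Slc8: ΔΔCt = (31.06−21.54) − (29.37−20.97) = 9.52 − 8.40 = 1.12; fold change = 2^-1.12 = 0.460
Atf6: ΔΔCt = (29.92−21.54) − (24.29−20.97) = 8.38 − 3.32 = 5.06; fold change = 2^-5.06 = 0.030
Nr6: ΔΔCt = (29.50−21.54) − (24.90−20.97) = 7.96 − 3.93 = 4.03; fold change = 2^-4.03 = 0.061
Atf6 has the largest |ΔΔCt| = 5.06.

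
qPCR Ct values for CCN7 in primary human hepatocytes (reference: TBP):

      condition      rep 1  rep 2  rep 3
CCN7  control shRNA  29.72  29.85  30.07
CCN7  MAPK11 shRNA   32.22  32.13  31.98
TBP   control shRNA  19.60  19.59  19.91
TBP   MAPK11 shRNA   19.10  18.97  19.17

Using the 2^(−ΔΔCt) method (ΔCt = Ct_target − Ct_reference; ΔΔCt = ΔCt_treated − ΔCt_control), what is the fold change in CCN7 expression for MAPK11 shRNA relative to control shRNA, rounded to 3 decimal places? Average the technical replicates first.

Mean Ct: CCN7 control shRNA 29.880; CCN7 MAPK11 shRNA 32.110; TBP control shRNA 19.700; TBP MAPK11 shRNA 19.080
ΔCt(control shRNA) = 29.880 − 19.700 = 10.180
ΔCt(MAPK11 shRNA) = 32.110 − 19.080 = 13.030
ΔΔCt = 13.030 − 10.180 = 2.850
Fold change = 2^(−2.850) = 0.1387

0.139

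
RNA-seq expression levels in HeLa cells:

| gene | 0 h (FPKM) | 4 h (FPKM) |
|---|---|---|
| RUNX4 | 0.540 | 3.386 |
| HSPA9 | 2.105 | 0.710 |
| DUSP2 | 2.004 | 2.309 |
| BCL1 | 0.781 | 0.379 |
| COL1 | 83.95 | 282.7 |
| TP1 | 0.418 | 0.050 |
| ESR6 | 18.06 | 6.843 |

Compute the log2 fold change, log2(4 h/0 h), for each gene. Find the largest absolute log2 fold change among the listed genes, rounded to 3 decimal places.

3.064

log2(3.386/0.540) = 2.649  (RUNX4)
log2(0.710/2.105) = -1.568  (HSPA9)
log2(2.309/2.004) = 0.204  (DUSP2)
log2(0.379/0.781) = -1.043  (BCL1)
log2(282.7/83.95) = 1.752  (COL1)
log2(0.050/0.418) = -3.064  (TP1)
log2(6.843/18.06) = -1.400  (ESR6)
The largest magnitude belongs to TP1.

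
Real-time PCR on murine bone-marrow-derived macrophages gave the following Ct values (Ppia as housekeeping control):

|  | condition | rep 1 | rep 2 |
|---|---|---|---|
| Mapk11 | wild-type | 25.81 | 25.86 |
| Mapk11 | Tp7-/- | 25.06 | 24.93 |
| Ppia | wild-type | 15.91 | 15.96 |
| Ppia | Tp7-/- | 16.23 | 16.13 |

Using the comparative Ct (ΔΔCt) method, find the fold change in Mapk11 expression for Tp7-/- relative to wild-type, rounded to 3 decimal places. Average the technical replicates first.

Mean Ct: Mapk11 wild-type 25.835; Mapk11 Tp7-/- 24.995; Ppia wild-type 15.935; Ppia Tp7-/- 16.180
ΔCt(wild-type) = 25.835 − 15.935 = 9.900
ΔCt(Tp7-/-) = 24.995 − 16.180 = 8.815
ΔΔCt = 8.815 − 9.900 = -1.085
Fold change = 2^(−(-1.085)) = 2^1.085 = 2.1214

2.121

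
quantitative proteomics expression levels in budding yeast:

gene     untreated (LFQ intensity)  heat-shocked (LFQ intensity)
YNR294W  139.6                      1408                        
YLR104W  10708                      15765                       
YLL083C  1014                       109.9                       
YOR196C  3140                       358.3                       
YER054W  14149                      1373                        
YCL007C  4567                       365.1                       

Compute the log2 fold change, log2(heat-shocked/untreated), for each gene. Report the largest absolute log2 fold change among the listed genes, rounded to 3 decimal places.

log2(1408/139.6) = 3.334  (YNR294W)
log2(15765/10708) = 0.558  (YLR104W)
log2(109.9/1014) = -3.206  (YLL083C)
log2(358.3/3140) = -3.132  (YOR196C)
log2(1373/14149) = -3.365  (YER054W)
log2(365.1/4567) = -3.645  (YCL007C)
The largest magnitude belongs to YCL007C.

3.645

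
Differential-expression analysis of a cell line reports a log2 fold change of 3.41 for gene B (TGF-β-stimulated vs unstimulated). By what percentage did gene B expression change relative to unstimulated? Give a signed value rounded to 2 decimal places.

962.95%

Fold change = 2^(3.41) = 10.6295
Percent change = (FC − 1) × 100% = (10.6295 − 1) × 100 = 962.95%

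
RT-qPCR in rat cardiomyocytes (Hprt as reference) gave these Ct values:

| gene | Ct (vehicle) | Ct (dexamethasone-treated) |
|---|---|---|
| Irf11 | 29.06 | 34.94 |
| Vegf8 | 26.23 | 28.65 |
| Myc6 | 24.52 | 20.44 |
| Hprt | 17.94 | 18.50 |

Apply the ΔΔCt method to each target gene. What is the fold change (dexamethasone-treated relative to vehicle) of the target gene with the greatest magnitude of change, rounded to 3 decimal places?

Irf11: ΔΔCt = (34.94−18.50) − (29.06−17.94) = 16.44 − 11.12 = 5.32; fold change = 2^-5.32 = 0.025
Vegf8: ΔΔCt = (28.65−18.50) − (26.23−17.94) = 10.15 − 8.29 = 1.86; fold change = 2^-1.86 = 0.275
Myc6: ΔΔCt = (20.44−18.50) − (24.52−17.94) = 1.94 − 6.58 = -4.64; fold change = 2^4.64 = 24.933
Irf11 has the largest |ΔΔCt| = 5.32.

0.025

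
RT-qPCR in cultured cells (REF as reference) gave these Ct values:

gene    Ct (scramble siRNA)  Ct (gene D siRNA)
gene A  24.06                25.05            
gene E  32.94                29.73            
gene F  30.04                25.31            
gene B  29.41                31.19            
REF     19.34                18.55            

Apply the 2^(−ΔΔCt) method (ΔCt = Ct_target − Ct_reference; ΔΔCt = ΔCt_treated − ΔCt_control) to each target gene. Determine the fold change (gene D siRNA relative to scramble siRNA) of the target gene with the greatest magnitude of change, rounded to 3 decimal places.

gene A: ΔΔCt = (25.05−18.55) − (24.06−19.34) = 6.50 − 4.72 = 1.78; fold change = 2^-1.78 = 0.291
gene E: ΔΔCt = (29.73−18.55) − (32.94−19.34) = 11.18 − 13.60 = -2.42; fold change = 2^2.42 = 5.352
gene F: ΔΔCt = (25.31−18.55) − (30.04−19.34) = 6.76 − 10.70 = -3.94; fold change = 2^3.94 = 15.348
gene B: ΔΔCt = (31.19−18.55) − (29.41−19.34) = 12.64 − 10.07 = 2.57; fold change = 2^-2.57 = 0.168
gene F has the largest |ΔΔCt| = 3.94.

15.348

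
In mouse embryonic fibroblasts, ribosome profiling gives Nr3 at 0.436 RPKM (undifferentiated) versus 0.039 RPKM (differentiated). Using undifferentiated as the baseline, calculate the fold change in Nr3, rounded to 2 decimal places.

0.09

Fold change = 0.039 / 0.436 = 0.089
Nr3 is downregulated.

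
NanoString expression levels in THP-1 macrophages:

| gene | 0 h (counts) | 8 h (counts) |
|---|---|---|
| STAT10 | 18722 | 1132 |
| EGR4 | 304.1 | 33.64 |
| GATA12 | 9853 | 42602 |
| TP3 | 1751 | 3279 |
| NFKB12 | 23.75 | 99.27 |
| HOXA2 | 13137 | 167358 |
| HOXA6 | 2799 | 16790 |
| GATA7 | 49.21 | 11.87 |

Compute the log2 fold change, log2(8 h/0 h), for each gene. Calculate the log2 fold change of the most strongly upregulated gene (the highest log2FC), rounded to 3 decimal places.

3.671

log2(1132/18722) = -4.048  (STAT10)
log2(33.64/304.1) = -3.176  (EGR4)
log2(42602/9853) = 2.112  (GATA12)
log2(3279/1751) = 0.905  (TP3)
log2(99.27/23.75) = 2.063  (NFKB12)
log2(167358/13137) = 3.671  (HOXA2)
log2(16790/2799) = 2.585  (HOXA6)
log2(11.87/49.21) = -2.052  (GATA7)
HOXA2 is most strongly upregulated.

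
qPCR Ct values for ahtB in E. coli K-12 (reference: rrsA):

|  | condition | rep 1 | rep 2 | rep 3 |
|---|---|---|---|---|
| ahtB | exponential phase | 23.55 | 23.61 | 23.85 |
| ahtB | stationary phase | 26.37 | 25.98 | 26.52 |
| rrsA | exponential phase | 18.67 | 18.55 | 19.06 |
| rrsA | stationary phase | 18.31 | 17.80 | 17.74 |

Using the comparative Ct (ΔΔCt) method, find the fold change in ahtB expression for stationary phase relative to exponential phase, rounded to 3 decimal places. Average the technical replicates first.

0.093

Mean Ct: ahtB exponential phase 23.670; ahtB stationary phase 26.290; rrsA exponential phase 18.760; rrsA stationary phase 17.950
ΔCt(exponential phase) = 23.670 − 18.760 = 4.910
ΔCt(stationary phase) = 26.290 − 17.950 = 8.340
ΔΔCt = 8.340 − 4.910 = 3.430
Fold change = 2^(−3.430) = 0.0928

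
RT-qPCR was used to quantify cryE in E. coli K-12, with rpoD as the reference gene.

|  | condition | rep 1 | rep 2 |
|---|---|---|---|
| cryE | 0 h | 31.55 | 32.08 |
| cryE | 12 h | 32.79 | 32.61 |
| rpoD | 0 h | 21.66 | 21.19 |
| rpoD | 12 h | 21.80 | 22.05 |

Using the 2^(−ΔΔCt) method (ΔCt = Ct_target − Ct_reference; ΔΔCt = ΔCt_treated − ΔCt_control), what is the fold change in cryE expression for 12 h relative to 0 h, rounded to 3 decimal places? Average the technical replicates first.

Mean Ct: cryE 0 h 31.815; cryE 12 h 32.700; rpoD 0 h 21.425; rpoD 12 h 21.925
ΔCt(0 h) = 31.815 − 21.425 = 10.390
ΔCt(12 h) = 32.700 − 21.925 = 10.775
ΔΔCt = 10.775 − 10.390 = 0.385
Fold change = 2^(−0.385) = 0.7658

0.766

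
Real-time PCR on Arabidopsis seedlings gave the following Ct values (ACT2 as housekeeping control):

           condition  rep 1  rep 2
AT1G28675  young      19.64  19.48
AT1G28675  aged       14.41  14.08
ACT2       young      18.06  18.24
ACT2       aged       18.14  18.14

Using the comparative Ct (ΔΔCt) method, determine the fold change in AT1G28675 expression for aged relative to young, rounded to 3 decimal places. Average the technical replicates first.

39.533

Mean Ct: AT1G28675 young 19.560; AT1G28675 aged 14.245; ACT2 young 18.150; ACT2 aged 18.140
ΔCt(young) = 19.560 − 18.150 = 1.410
ΔCt(aged) = 14.245 − 18.140 = -3.895
ΔΔCt = -3.895 − 1.410 = -5.305
Fold change = 2^(−(-5.305)) = 2^5.305 = 39.5334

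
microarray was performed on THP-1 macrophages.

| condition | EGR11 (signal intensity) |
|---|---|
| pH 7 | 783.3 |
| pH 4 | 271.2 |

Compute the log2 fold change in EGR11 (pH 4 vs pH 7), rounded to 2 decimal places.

Fold change = 271.2 / 783.3 = 0.3462
log2(0.3462) = -1.530

-1.53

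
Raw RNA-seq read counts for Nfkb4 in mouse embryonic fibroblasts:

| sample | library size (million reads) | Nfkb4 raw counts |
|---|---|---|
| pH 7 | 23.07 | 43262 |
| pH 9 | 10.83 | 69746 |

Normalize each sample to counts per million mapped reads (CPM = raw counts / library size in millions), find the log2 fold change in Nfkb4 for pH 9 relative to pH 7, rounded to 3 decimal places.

1.780

CPM(pH 7) = 43262 / 23.07 = 1875.2492
CPM(pH 9) = 69746 / 10.83 = 6440.0739
Fold change = 6440.0739 / 1875.2492 = 3.43425
log2(3.43425) = 1.7800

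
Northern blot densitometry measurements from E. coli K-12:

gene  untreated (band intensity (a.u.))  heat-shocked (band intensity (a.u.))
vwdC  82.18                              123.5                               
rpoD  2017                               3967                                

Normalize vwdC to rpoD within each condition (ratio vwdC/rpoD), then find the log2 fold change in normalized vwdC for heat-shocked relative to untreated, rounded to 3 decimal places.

vwdC/rpoD (untreated) = 82.18 / 2017 = 0.040744
vwdC/rpoD (heat-shocked) = 123.5 / 3967 = 0.031132
Fold change = 0.031132 / 0.040744 = 0.7641
log2(0.7641) = -0.3882

-0.388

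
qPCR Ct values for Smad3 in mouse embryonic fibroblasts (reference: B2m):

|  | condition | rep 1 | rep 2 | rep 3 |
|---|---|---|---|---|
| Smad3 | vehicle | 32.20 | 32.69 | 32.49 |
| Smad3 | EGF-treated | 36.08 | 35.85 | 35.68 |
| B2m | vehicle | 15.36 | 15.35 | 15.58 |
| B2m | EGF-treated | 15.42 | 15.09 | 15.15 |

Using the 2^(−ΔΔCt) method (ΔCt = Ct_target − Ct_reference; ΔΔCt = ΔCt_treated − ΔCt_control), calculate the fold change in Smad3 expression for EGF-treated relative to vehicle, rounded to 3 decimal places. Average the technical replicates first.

Mean Ct: Smad3 vehicle 32.460; Smad3 EGF-treated 35.870; B2m vehicle 15.430; B2m EGF-treated 15.220
ΔCt(vehicle) = 32.460 − 15.430 = 17.030
ΔCt(EGF-treated) = 35.870 − 15.220 = 20.650
ΔΔCt = 20.650 − 17.030 = 3.620
Fold change = 2^(−3.620) = 0.0813

0.081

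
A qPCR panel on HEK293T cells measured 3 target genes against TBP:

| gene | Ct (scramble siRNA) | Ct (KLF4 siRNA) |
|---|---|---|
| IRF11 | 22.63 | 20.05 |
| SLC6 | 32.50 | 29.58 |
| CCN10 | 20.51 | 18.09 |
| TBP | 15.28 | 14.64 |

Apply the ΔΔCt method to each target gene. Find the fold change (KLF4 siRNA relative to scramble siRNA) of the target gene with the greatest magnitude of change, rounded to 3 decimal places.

IRF11: ΔΔCt = (20.05−14.64) − (22.63−15.28) = 5.41 − 7.35 = -1.94; fold change = 2^1.94 = 3.837
SLC6: ΔΔCt = (29.58−14.64) − (32.50−15.28) = 14.94 − 17.22 = -2.28; fold change = 2^2.28 = 4.857
CCN10: ΔΔCt = (18.09−14.64) − (20.51−15.28) = 3.45 − 5.23 = -1.78; fold change = 2^1.78 = 3.434
SLC6 has the largest |ΔΔCt| = 2.28.

4.857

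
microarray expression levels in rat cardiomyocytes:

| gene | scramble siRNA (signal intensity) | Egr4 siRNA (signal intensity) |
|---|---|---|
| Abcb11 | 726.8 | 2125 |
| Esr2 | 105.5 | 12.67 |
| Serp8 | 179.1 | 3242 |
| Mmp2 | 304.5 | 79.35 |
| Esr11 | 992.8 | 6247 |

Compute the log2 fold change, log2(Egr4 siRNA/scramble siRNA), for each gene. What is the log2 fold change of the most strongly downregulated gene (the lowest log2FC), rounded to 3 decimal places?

-3.058

log2(2125/726.8) = 1.548  (Abcb11)
log2(12.67/105.5) = -3.058  (Esr2)
log2(3242/179.1) = 4.178  (Serp8)
log2(79.35/304.5) = -1.940  (Mmp2)
log2(6247/992.8) = 2.654  (Esr11)
Esr2 is most strongly downregulated.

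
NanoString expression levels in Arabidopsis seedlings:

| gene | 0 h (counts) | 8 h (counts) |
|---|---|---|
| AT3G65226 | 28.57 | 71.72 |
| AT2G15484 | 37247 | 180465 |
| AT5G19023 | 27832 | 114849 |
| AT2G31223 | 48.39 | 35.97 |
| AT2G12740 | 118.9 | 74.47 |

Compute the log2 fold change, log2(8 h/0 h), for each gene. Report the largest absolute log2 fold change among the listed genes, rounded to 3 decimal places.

log2(71.72/28.57) = 1.328  (AT3G65226)
log2(180465/37247) = 2.277  (AT2G15484)
log2(114849/27832) = 2.045  (AT5G19023)
log2(35.97/48.39) = -0.428  (AT2G31223)
log2(74.47/118.9) = -0.675  (AT2G12740)
The largest magnitude belongs to AT2G15484.

2.277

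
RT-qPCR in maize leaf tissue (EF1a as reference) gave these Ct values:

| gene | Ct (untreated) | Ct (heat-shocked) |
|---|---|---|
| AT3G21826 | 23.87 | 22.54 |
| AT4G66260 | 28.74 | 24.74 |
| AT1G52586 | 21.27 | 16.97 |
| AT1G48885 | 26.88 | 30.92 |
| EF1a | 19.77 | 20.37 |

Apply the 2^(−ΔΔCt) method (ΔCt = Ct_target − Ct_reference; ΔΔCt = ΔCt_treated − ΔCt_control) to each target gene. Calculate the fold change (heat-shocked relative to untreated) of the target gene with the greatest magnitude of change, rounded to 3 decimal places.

AT3G21826: ΔΔCt = (22.54−20.37) − (23.87−19.77) = 2.17 − 4.10 = -1.93; fold change = 2^1.93 = 3.811
AT4G66260: ΔΔCt = (24.74−20.37) − (28.74−19.77) = 4.37 − 8.97 = -4.60; fold change = 2^4.60 = 24.251
AT1G52586: ΔΔCt = (16.97−20.37) − (21.27−19.77) = -3.40 − 1.50 = -4.90; fold change = 2^4.90 = 29.857
AT1G48885: ΔΔCt = (30.92−20.37) − (26.88−19.77) = 10.55 − 7.11 = 3.44; fold change = 2^-3.44 = 0.092
AT1G52586 has the largest |ΔΔCt| = 4.90.

29.857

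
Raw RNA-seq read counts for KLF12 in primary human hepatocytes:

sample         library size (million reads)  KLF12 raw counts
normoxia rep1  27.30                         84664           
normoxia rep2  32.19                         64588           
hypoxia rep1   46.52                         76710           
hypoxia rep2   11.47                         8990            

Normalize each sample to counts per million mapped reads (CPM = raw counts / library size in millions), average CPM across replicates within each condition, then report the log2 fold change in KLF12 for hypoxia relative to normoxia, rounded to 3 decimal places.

-1.070

CPM(normoxia rep1) = 84664 / 27.30 = 3101.2454
CPM(normoxia rep2) = 64588 / 32.19 = 2006.4616
CPM(hypoxia rep1) = 76710 / 46.52 = 1648.9682
CPM(hypoxia rep2) = 8990 / 11.47 = 783.7838
mean CPM(normoxia) = 2553.8535; mean CPM(hypoxia) = 1216.3760
Fold change = 1216.3760 / 2553.8535 = 0.47629
log2(0.47629) = -1.0701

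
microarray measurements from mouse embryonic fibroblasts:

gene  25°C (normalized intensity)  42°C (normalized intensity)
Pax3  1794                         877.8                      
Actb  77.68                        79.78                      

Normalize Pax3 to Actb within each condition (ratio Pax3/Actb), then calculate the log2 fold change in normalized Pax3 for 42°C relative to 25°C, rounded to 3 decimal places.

-1.070

Pax3/Actb (25°C) = 1794 / 77.68 = 23.095
Pax3/Actb (42°C) = 877.8 / 79.78 = 11.003
Fold change = 11.003 / 23.095 = 0.4764
log2(0.4764) = -1.0697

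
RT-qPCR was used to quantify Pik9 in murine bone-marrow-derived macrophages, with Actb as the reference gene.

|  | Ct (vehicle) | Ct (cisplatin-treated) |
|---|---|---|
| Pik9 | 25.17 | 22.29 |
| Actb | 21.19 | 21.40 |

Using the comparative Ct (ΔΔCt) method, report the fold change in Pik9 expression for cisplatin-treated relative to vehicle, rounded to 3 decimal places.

8.515

ΔCt(vehicle) = 25.170 − 21.190 = 3.980
ΔCt(cisplatin-treated) = 22.290 − 21.400 = 0.890
ΔΔCt = 0.890 − 3.980 = -3.090
Fold change = 2^(−(-3.090)) = 2^3.090 = 8.5150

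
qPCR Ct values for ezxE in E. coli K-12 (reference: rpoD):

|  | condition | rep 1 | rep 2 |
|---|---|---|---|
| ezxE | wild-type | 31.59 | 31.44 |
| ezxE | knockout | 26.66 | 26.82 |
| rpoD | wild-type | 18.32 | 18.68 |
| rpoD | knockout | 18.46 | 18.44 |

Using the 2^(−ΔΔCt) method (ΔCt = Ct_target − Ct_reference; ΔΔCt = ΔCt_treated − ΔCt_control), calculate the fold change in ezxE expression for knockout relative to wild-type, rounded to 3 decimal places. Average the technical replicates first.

Mean Ct: ezxE wild-type 31.515; ezxE knockout 26.740; rpoD wild-type 18.500; rpoD knockout 18.450
ΔCt(wild-type) = 31.515 − 18.500 = 13.015
ΔCt(knockout) = 26.740 − 18.450 = 8.290
ΔΔCt = 8.290 − 13.015 = -4.725
Fold change = 2^(−(-4.725)) = 2^4.725 = 26.4464

26.446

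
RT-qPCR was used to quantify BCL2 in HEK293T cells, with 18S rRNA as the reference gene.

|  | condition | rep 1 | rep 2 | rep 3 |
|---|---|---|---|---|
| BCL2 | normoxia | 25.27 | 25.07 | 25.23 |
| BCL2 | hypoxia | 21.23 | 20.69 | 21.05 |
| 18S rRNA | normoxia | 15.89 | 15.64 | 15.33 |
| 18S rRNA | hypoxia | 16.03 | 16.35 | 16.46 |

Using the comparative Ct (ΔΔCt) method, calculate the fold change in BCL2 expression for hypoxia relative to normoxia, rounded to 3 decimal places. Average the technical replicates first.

29.041

Mean Ct: BCL2 normoxia 25.190; BCL2 hypoxia 20.990; 18S rRNA normoxia 15.620; 18S rRNA hypoxia 16.280
ΔCt(normoxia) = 25.190 − 15.620 = 9.570
ΔCt(hypoxia) = 20.990 − 16.280 = 4.710
ΔΔCt = 4.710 − 9.570 = -4.860
Fold change = 2^(−(-4.860)) = 2^4.860 = 29.0406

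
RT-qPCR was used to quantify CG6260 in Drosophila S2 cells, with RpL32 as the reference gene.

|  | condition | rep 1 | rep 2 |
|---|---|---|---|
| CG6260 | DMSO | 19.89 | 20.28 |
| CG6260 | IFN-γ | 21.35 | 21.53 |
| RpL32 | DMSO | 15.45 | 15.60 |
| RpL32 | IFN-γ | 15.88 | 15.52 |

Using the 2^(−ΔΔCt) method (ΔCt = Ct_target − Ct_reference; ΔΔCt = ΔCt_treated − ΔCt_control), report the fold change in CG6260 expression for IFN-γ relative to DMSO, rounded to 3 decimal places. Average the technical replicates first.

0.441

Mean Ct: CG6260 DMSO 20.085; CG6260 IFN-γ 21.440; RpL32 DMSO 15.525; RpL32 IFN-γ 15.700
ΔCt(DMSO) = 20.085 − 15.525 = 4.560
ΔCt(IFN-γ) = 21.440 − 15.700 = 5.740
ΔΔCt = 5.740 − 4.560 = 1.180
Fold change = 2^(−1.180) = 0.4414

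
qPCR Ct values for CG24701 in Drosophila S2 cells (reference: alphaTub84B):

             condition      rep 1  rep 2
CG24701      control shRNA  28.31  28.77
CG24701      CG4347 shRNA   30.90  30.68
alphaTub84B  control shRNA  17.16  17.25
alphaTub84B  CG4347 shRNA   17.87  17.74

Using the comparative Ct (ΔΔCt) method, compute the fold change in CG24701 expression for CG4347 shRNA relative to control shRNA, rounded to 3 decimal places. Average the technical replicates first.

Mean Ct: CG24701 control shRNA 28.540; CG24701 CG4347 shRNA 30.790; alphaTub84B control shRNA 17.205; alphaTub84B CG4347 shRNA 17.805
ΔCt(control shRNA) = 28.540 − 17.205 = 11.335
ΔCt(CG4347 shRNA) = 30.790 − 17.805 = 12.985
ΔΔCt = 12.985 − 11.335 = 1.650
Fold change = 2^(−1.650) = 0.3186

0.319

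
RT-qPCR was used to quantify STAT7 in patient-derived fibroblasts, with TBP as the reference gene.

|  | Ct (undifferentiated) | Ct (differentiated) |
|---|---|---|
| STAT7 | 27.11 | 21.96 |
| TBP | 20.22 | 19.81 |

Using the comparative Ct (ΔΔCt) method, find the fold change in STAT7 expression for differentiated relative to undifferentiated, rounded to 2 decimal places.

ΔCt(undifferentiated) = 27.110 − 20.220 = 6.890
ΔCt(differentiated) = 21.960 − 19.810 = 2.150
ΔΔCt = 2.150 − 6.890 = -4.740
Fold change = 2^(−(-4.740)) = 2^4.740 = 26.723

26.72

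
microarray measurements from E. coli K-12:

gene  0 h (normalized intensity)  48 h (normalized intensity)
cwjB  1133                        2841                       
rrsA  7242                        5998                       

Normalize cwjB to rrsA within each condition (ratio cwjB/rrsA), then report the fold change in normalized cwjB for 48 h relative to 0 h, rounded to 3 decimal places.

3.028

cwjB/rrsA (0 h) = 1133 / 7242 = 0.15645
cwjB/rrsA (48 h) = 2841 / 5998 = 0.47366
Fold change = 0.47366 / 0.15645 = 3.0276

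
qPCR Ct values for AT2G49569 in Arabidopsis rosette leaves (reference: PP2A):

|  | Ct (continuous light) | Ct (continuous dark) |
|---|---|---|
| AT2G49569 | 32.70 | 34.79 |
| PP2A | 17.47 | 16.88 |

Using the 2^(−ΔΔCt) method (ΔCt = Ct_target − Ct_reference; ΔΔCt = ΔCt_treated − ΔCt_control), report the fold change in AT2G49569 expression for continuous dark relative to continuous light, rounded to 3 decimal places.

0.156

ΔCt(continuous light) = 32.700 − 17.470 = 15.230
ΔCt(continuous dark) = 34.790 − 16.880 = 17.910
ΔΔCt = 17.910 − 15.230 = 2.680
Fold change = 2^(−2.680) = 0.1560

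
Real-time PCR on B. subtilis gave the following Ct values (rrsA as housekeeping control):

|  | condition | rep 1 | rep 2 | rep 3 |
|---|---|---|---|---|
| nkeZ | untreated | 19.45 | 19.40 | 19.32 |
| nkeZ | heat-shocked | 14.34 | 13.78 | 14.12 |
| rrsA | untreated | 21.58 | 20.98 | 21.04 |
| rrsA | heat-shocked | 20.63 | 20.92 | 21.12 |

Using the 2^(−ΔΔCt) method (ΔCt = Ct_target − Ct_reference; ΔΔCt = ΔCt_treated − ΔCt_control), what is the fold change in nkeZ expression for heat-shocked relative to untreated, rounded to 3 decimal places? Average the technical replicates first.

Mean Ct: nkeZ untreated 19.390; nkeZ heat-shocked 14.080; rrsA untreated 21.200; rrsA heat-shocked 20.890
ΔCt(untreated) = 19.390 − 21.200 = -1.810
ΔCt(heat-shocked) = 14.080 − 20.890 = -6.810
ΔΔCt = -6.810 − (-1.810) = -5.000
Fold change = 2^(−(-5.000)) = 2^5.000 = 32.0000

32.000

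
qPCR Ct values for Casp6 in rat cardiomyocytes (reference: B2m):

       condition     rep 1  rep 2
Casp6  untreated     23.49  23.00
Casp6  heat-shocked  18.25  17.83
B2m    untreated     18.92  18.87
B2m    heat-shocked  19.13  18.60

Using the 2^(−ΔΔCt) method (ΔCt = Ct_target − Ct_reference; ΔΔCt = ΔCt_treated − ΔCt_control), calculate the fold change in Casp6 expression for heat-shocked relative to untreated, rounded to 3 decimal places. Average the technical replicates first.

36.127

Mean Ct: Casp6 untreated 23.245; Casp6 heat-shocked 18.040; B2m untreated 18.895; B2m heat-shocked 18.865
ΔCt(untreated) = 23.245 − 18.895 = 4.350
ΔCt(heat-shocked) = 18.040 − 18.865 = -0.825
ΔΔCt = -0.825 − 4.350 = -5.175
Fold change = 2^(−(-5.175)) = 2^5.175 = 36.1269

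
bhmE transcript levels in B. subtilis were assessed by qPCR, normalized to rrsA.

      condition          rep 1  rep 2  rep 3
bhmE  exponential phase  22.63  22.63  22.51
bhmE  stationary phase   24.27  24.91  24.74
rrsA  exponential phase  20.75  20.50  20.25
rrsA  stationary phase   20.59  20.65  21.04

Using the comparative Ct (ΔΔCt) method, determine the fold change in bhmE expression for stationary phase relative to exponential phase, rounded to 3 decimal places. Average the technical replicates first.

Mean Ct: bhmE exponential phase 22.590; bhmE stationary phase 24.640; rrsA exponential phase 20.500; rrsA stationary phase 20.760
ΔCt(exponential phase) = 22.590 − 20.500 = 2.090
ΔCt(stationary phase) = 24.640 − 20.760 = 3.880
ΔΔCt = 3.880 − 2.090 = 1.790
Fold change = 2^(−1.790) = 0.2892

0.289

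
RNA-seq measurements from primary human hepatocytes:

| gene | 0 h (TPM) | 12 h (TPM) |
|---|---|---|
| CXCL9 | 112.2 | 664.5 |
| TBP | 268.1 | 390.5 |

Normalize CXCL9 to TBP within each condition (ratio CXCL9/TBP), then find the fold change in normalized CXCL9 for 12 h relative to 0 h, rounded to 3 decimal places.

4.066

CXCL9/TBP (0 h) = 112.2 / 268.1 = 0.4185
CXCL9/TBP (12 h) = 664.5 / 390.5 = 1.7017
Fold change = 1.7017 / 0.4185 = 4.0661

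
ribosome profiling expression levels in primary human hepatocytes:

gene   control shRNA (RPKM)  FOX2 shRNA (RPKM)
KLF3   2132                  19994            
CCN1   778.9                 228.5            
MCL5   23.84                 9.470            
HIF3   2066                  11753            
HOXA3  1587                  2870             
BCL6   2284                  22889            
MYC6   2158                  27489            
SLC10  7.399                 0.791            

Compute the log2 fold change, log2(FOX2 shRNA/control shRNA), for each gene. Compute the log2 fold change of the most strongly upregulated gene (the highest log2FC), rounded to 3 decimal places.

3.671

log2(19994/2132) = 3.229  (KLF3)
log2(228.5/778.9) = -1.769  (CCN1)
log2(9.470/23.84) = -1.332  (MCL5)
log2(11753/2066) = 2.508  (HIF3)
log2(2870/1587) = 0.855  (HOXA3)
log2(22889/2284) = 3.325  (BCL6)
log2(27489/2158) = 3.671  (MYC6)
log2(0.791/7.399) = -3.226  (SLC10)
MYC6 is most strongly upregulated.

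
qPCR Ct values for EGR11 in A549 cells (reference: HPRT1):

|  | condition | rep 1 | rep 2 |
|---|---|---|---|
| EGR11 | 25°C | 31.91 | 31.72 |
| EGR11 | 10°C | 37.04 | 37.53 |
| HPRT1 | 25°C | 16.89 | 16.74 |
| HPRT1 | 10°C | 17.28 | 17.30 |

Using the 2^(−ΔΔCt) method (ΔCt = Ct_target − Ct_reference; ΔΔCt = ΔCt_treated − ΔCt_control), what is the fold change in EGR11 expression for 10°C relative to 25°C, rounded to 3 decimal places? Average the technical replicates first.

Mean Ct: EGR11 25°C 31.815; EGR11 10°C 37.285; HPRT1 25°C 16.815; HPRT1 10°C 17.290
ΔCt(25°C) = 31.815 − 16.815 = 15.000
ΔCt(10°C) = 37.285 − 17.290 = 19.995
ΔΔCt = 19.995 − 15.000 = 4.995
Fold change = 2^(−4.995) = 0.0314

0.031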